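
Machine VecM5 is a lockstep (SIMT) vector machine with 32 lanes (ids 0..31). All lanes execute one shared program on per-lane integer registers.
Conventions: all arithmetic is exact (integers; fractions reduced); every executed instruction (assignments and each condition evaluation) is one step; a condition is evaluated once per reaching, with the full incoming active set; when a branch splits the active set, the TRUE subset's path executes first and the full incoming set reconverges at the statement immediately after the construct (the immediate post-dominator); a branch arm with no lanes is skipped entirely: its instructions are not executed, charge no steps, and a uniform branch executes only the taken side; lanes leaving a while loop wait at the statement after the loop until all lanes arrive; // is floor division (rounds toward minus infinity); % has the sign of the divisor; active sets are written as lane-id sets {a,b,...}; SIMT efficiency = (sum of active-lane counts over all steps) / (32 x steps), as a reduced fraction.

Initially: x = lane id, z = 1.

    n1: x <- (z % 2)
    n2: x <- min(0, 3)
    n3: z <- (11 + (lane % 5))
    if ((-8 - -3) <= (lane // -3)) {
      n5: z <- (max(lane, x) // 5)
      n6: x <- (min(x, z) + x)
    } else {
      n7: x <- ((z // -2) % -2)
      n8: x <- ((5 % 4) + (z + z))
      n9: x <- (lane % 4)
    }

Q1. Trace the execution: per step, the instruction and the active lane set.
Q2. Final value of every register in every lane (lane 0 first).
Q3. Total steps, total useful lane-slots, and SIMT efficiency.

step 0: x <- (z % 2)                 {0,1,2,3,4,5,6,7,8,9,10,11,12,13,14,15,16,17,18,19,20,21,22,23,24,25,26,27,28,29,30,31}
step 1: x <- min(0, 3)               {0,1,2,3,4,5,6,7,8,9,10,11,12,13,14,15,16,17,18,19,20,21,22,23,24,25,26,27,28,29,30,31}
step 2: z <- (11 + (lane % 5))       {0,1,2,3,4,5,6,7,8,9,10,11,12,13,14,15,16,17,18,19,20,21,22,23,24,25,26,27,28,29,30,31}
step 3: eval ((-8 - -3) <= (lane // -3)) {0,1,2,3,4,5,6,7,8,9,10,11,12,13,14,15,16,17,18,19,20,21,22,23,24,25,26,27,28,29,30,31}
step 4: z <- (max(lane, x) // 5)     {0,1,2,3,4,5,6,7,8,9,10,11,12,13,14,15}
step 5: x <- (min(x, z) + x)         {0,1,2,3,4,5,6,7,8,9,10,11,12,13,14,15}
step 6: x <- ((z // -2) % -2)        {16,17,18,19,20,21,22,23,24,25,26,27,28,29,30,31}
step 7: x <- ((5 % 4) + (z + z))     {16,17,18,19,20,21,22,23,24,25,26,27,28,29,30,31}
step 8: x <- (lane % 4)              {16,17,18,19,20,21,22,23,24,25,26,27,28,29,30,31}

Answer: 9 steps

x: 0,0,0,0,0,0,0,0,0,0,0,0,0,0,0,0,0,1,2,3,0,1,2,3,0,1,2,3,0,1,2,3
z: 0,0,0,0,0,1,1,1,1,1,2,2,2,2,2,3,12,13,14,15,11,12,13,14,15,11,12,13,14,15,11,12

steps = 9; useful = 208; efficiency = 208/288 = 13/18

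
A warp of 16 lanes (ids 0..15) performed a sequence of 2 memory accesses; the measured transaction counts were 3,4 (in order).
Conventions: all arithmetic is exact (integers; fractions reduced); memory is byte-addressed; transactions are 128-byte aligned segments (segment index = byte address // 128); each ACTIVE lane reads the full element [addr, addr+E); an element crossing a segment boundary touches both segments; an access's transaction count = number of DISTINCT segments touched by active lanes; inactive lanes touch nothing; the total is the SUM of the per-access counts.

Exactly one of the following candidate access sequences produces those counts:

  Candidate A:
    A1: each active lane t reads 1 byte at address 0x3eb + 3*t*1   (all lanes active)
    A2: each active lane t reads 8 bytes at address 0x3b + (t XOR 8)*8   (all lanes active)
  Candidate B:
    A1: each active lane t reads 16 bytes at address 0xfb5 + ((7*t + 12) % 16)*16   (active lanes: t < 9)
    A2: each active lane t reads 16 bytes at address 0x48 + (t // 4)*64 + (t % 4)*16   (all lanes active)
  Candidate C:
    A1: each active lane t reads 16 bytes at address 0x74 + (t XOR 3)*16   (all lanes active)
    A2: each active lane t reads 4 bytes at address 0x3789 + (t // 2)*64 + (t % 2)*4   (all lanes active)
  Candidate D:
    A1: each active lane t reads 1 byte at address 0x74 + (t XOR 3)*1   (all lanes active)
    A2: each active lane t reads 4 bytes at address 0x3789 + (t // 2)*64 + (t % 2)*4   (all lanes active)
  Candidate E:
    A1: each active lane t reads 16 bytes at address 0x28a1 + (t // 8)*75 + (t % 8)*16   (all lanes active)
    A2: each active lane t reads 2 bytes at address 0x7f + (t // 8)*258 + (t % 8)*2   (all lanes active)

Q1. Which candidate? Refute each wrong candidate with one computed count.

A: A1 gives 2 transactions, not 3
B: A2 gives 3 transactions, not 4
D: A1 gives 2 transactions, not 3
E: A1 gives 2 transactions, not 3
C: all counts match (3,4)

Answer: C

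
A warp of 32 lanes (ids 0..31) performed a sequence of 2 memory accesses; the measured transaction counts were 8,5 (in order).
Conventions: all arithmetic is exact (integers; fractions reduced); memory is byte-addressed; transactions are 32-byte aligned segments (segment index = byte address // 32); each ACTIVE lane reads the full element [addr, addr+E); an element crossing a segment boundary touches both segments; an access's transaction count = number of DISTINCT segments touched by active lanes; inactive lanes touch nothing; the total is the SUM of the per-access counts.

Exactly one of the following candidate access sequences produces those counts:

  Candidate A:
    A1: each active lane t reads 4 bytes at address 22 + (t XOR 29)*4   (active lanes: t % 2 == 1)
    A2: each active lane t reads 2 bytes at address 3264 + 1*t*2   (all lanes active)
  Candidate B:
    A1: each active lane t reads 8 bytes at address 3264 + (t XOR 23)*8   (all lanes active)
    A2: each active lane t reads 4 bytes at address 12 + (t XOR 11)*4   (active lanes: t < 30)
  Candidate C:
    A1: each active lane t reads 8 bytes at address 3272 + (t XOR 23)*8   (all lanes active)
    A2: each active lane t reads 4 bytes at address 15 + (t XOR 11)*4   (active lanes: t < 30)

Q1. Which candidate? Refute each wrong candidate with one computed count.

A: A1 gives 5 transactions, not 8
C: A1 gives 9 transactions, not 8
B: all counts match (8,5)

Answer: B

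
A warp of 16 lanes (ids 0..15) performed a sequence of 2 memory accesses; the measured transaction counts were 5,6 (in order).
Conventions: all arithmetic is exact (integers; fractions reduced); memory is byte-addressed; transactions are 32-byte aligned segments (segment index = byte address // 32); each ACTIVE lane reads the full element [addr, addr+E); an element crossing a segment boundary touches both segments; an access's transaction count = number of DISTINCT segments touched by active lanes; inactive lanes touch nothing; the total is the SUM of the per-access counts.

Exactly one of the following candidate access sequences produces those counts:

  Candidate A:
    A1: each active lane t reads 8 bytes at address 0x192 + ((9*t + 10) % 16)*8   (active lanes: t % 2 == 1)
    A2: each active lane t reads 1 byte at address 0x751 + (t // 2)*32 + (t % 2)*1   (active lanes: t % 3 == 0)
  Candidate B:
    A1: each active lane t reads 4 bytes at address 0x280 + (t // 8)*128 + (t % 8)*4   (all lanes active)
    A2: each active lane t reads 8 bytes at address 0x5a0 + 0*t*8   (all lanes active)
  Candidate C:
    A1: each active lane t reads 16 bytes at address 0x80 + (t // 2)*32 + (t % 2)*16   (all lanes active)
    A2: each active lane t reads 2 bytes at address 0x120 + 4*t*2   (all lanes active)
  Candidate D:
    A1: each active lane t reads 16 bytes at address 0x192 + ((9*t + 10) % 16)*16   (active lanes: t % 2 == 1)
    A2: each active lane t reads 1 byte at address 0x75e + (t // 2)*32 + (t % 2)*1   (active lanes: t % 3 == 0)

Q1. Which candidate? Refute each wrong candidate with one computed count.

B: A1 gives 2 transactions, not 5
C: A1 gives 8 transactions, not 5
D: A1 gives 8 transactions, not 5
A: all counts match (5,6)

Answer: A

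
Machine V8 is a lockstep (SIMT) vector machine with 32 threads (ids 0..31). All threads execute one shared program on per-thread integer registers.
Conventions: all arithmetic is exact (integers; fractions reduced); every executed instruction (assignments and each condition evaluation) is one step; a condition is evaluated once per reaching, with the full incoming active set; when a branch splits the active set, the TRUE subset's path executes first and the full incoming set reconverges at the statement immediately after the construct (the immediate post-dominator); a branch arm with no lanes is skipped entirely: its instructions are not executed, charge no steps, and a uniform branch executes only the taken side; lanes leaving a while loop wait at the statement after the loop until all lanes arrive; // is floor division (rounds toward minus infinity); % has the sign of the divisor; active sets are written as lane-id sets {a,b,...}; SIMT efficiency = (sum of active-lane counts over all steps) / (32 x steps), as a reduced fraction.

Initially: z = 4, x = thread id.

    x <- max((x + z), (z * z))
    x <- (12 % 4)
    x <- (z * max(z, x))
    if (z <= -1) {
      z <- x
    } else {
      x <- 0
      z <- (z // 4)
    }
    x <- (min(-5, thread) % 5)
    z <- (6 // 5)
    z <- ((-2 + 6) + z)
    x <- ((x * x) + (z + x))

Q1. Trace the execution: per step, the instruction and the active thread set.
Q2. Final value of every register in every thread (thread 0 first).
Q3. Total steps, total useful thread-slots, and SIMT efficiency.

step 0: x <- max((x + z), (z * z))   {0,1,2,3,4,5,6,7,8,9,10,11,12,13,14,15,16,17,18,19,20,21,22,23,24,25,26,27,28,29,30,31}
step 1: x <- (12 % 4)                {0,1,2,3,4,5,6,7,8,9,10,11,12,13,14,15,16,17,18,19,20,21,22,23,24,25,26,27,28,29,30,31}
step 2: x <- (z * max(z, x))         {0,1,2,3,4,5,6,7,8,9,10,11,12,13,14,15,16,17,18,19,20,21,22,23,24,25,26,27,28,29,30,31}
step 3: eval (z <= -1)               {0,1,2,3,4,5,6,7,8,9,10,11,12,13,14,15,16,17,18,19,20,21,22,23,24,25,26,27,28,29,30,31}
step 4: x <- 0                       {0,1,2,3,4,5,6,7,8,9,10,11,12,13,14,15,16,17,18,19,20,21,22,23,24,25,26,27,28,29,30,31}
step 5: z <- (z // 4)                {0,1,2,3,4,5,6,7,8,9,10,11,12,13,14,15,16,17,18,19,20,21,22,23,24,25,26,27,28,29,30,31}
step 6: x <- (min(-5, thread) % 5)   {0,1,2,3,4,5,6,7,8,9,10,11,12,13,14,15,16,17,18,19,20,21,22,23,24,25,26,27,28,29,30,31}
step 7: z <- (6 // 5)                {0,1,2,3,4,5,6,7,8,9,10,11,12,13,14,15,16,17,18,19,20,21,22,23,24,25,26,27,28,29,30,31}
step 8: z <- ((-2 + 6) + z)          {0,1,2,3,4,5,6,7,8,9,10,11,12,13,14,15,16,17,18,19,20,21,22,23,24,25,26,27,28,29,30,31}
step 9: x <- ((x * x) + (z + x))     {0,1,2,3,4,5,6,7,8,9,10,11,12,13,14,15,16,17,18,19,20,21,22,23,24,25,26,27,28,29,30,31}

Answer: 10 steps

z: 5,5,5,5,5,5,5,5,5,5,5,5,5,5,5,5,5,5,5,5,5,5,5,5,5,5,5,5,5,5,5,5
x: 5,5,5,5,5,5,5,5,5,5,5,5,5,5,5,5,5,5,5,5,5,5,5,5,5,5,5,5,5,5,5,5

steps = 10; useful = 320; efficiency = 320/320 = 1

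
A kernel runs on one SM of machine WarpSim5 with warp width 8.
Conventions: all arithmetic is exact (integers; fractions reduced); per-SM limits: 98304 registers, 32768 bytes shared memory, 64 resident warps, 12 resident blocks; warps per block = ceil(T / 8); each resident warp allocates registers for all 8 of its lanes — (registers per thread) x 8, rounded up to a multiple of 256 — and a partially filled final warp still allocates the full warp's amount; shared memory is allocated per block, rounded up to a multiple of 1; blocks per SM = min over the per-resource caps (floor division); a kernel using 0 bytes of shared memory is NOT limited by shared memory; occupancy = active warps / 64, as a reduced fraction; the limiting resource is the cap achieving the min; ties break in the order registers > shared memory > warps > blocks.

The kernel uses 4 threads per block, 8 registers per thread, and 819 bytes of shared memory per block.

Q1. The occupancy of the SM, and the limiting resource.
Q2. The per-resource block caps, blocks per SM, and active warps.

Answer: occupancy 3/16, limited by blocks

registers: 384 blocks
shared memory: 40 blocks
warps: 64 blocks
blocks: 12 blocks

Answer: 12 blocks, 12 active warps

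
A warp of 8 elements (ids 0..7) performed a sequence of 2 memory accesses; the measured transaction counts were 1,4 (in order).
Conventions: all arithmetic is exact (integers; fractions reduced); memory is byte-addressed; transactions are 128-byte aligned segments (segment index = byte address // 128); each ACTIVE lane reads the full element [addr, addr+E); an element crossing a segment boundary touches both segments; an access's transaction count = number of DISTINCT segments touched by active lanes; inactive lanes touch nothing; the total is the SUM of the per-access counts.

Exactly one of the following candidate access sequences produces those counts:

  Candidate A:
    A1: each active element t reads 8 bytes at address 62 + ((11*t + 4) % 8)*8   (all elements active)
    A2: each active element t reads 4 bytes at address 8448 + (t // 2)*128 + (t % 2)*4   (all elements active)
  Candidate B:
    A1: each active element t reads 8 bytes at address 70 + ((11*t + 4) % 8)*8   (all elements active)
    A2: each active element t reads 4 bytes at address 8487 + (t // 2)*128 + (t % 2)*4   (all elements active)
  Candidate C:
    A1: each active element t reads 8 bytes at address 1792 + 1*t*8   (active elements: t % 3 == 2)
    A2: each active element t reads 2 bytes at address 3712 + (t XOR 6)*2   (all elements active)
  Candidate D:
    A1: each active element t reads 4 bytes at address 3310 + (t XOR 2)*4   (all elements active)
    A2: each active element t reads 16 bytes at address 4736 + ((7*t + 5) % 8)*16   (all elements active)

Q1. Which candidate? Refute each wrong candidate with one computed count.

B: A1 gives 2 transactions, not 1
C: A2 gives 1 transaction, not 4
D: A1 gives 2 transactions, not 1
A: all counts match (1,4)

Answer: A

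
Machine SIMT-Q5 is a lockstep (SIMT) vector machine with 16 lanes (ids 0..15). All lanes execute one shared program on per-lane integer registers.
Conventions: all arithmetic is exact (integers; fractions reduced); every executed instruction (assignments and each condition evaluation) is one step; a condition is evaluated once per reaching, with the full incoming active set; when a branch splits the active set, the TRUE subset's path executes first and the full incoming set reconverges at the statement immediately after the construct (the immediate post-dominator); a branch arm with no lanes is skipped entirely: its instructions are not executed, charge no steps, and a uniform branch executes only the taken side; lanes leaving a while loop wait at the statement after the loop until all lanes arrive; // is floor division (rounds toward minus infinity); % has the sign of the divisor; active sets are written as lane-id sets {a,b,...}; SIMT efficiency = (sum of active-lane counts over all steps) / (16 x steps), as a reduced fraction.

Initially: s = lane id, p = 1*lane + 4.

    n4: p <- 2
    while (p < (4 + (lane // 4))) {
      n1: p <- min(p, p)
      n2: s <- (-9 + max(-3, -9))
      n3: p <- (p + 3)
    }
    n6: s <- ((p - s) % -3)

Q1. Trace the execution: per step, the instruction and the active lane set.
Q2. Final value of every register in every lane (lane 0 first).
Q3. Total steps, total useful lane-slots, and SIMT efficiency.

step 0: p <- 2                       {0,1,2,3,4,5,6,7,8,9,10,11,12,13,14,15}
step 1: eval (p < (4 + (lane // 4))) {0,1,2,3,4,5,6,7,8,9,10,11,12,13,14,15}
step 2: p <- min(p, p)               {0,1,2,3,4,5,6,7,8,9,10,11,12,13,14,15}
step 3: s <- (-9 + max(-3, -9))      {0,1,2,3,4,5,6,7,8,9,10,11,12,13,14,15}
step 4: p <- (p + 3)                 {0,1,2,3,4,5,6,7,8,9,10,11,12,13,14,15}
step 5: eval (p < (4 + (lane // 4))) {0,1,2,3,4,5,6,7,8,9,10,11,12,13,14,15}
step 6: p <- min(p, p)               {8,9,10,11,12,13,14,15}
step 7: s <- (-9 + max(-3, -9))      {8,9,10,11,12,13,14,15}
step 8: p <- (p + 3)                 {8,9,10,11,12,13,14,15}
step 9: eval (p < (4 + (lane // 4))) {8,9,10,11,12,13,14,15}
step 10: s <- ((p - s) % -3)          {0,1,2,3,4,5,6,7,8,9,10,11,12,13,14,15}

Answer: 11 steps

s: -1,-1,-1,-1,-1,-1,-1,-1,-1,-1,-1,-1,-1,-1,-1,-1
p: 5,5,5,5,5,5,5,5,8,8,8,8,8,8,8,8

steps = 11; useful = 144; efficiency = 144/176 = 9/11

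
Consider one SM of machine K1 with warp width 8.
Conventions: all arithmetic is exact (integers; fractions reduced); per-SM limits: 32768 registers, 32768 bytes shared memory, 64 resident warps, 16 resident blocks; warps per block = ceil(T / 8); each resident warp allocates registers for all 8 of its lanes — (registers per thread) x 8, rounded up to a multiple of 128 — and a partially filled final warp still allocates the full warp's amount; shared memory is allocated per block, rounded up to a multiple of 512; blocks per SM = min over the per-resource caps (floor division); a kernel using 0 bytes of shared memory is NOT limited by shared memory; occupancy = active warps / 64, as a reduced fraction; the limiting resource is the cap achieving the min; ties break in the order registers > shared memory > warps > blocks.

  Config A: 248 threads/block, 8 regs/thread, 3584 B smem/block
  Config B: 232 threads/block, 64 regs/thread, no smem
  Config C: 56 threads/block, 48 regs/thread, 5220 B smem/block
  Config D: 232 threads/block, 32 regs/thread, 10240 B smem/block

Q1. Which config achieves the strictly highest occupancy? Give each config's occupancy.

occupancies: A 31/32, B 29/32, C 35/64, D 29/32

Answer: A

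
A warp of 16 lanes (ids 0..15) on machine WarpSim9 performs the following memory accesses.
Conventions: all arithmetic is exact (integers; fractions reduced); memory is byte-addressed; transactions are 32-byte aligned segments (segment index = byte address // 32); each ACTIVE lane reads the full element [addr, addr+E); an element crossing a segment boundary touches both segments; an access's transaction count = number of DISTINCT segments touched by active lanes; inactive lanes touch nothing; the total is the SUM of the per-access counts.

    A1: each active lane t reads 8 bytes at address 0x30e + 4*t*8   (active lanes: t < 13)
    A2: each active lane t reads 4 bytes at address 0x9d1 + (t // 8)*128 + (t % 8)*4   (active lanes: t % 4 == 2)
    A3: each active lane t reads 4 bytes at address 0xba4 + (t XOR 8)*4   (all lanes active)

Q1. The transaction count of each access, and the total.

A1: 13 transactions
A2: 4 transactions
A3: 3 transactions

Answer: 13,4,3; total 20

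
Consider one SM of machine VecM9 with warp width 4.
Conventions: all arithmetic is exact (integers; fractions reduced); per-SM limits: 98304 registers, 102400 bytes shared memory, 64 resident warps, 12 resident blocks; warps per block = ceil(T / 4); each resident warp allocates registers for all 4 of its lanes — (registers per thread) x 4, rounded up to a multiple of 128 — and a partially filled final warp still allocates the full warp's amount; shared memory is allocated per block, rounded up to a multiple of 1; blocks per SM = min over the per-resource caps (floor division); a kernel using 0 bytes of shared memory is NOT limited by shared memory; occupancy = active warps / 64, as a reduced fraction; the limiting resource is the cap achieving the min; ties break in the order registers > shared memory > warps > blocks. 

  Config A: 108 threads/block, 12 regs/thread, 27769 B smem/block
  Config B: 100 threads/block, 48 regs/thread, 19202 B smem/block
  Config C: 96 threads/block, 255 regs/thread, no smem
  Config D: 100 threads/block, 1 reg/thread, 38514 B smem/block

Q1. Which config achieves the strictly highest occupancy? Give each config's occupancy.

occupancies: A 27/32, B 25/32, C 3/4, D 25/32

Answer: A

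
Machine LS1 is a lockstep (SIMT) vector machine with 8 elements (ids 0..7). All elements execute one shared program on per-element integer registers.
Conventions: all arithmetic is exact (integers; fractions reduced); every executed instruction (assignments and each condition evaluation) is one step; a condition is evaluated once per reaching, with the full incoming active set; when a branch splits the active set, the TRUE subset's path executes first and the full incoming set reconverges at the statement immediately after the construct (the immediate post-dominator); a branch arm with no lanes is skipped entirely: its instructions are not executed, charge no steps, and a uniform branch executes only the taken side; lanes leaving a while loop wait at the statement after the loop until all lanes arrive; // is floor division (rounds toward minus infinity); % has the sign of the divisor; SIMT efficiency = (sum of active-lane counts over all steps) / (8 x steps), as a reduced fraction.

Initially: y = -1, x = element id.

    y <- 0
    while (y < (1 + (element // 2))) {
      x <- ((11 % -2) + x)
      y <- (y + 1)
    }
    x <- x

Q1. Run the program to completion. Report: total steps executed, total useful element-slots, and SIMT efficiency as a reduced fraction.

Answer: 15 steps, 84 useful, 7/10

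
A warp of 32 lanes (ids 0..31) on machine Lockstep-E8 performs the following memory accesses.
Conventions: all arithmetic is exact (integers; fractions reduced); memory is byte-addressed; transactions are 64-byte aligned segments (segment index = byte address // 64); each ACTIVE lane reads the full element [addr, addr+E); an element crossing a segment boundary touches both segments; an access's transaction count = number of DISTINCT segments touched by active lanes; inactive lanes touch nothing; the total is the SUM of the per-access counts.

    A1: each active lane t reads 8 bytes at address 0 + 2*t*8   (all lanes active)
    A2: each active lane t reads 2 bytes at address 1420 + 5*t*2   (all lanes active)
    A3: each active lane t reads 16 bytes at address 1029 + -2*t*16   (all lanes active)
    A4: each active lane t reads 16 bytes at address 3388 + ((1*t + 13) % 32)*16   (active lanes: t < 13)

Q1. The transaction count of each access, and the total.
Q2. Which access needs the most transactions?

A1: 8 transactions
A2: 6 transactions
A3: 17 transactions
A4: 4 transactions

Answer: 8,6,17,4; total 35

Answer: A3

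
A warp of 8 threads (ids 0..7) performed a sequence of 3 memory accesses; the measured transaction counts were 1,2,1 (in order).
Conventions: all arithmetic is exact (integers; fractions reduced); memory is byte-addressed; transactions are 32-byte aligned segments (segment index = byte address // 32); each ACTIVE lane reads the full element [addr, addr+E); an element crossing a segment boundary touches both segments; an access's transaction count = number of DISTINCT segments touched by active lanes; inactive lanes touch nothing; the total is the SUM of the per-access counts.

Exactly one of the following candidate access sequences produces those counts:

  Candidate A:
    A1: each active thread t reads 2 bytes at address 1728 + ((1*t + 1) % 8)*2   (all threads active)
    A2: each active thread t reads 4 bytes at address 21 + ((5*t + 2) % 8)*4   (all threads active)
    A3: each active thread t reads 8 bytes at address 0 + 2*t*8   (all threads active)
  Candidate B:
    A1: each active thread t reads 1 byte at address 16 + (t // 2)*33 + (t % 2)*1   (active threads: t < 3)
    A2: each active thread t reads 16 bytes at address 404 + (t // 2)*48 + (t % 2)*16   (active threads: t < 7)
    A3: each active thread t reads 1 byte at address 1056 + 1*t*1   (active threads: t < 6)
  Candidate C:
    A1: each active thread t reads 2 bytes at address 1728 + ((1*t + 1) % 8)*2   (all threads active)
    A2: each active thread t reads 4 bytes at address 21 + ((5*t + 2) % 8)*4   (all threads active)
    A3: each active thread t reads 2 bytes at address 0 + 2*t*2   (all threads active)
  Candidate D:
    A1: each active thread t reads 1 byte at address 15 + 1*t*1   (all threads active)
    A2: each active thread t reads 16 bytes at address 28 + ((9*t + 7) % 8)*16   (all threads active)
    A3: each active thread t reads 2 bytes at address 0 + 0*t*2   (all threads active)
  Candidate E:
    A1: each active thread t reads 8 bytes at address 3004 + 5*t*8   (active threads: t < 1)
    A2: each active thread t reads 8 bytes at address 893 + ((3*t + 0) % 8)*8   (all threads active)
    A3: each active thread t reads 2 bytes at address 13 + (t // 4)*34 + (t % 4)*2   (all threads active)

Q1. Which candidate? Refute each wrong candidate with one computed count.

A: A3 gives 4 transactions, not 1
B: A1 gives 2 transactions, not 1
D: A2 gives 5 transactions, not 2
E: A1 gives 2 transactions, not 1
C: all counts match (1,2,1)

Answer: C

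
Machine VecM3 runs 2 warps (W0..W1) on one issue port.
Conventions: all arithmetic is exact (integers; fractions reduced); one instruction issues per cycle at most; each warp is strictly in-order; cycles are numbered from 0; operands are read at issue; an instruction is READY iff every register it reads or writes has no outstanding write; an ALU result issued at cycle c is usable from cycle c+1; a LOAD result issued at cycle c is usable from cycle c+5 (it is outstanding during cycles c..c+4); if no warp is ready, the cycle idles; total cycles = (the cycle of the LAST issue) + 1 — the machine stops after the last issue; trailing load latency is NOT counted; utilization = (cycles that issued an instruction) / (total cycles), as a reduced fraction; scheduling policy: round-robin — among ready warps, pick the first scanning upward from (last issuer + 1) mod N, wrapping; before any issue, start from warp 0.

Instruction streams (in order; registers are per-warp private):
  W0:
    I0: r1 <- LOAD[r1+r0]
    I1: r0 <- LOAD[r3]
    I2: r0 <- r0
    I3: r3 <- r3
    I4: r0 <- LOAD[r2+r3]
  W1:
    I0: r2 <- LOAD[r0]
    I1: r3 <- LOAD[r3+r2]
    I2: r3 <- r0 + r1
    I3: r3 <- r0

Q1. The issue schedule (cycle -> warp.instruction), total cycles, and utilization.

cycle 0: W0.I0
cycle 1: W1.I0
cycle 2: W0.I1
cycle 3: idle
cycle 4: idle
cycle 5: idle
cycle 6: W1.I1
cycle 7: W0.I2
cycle 8: W0.I3
cycle 9: W0.I4
cycle 10: idle
cycle 11: W1.I2
cycle 12: W1.I3

Answer: 13 cycles, utilization 9/13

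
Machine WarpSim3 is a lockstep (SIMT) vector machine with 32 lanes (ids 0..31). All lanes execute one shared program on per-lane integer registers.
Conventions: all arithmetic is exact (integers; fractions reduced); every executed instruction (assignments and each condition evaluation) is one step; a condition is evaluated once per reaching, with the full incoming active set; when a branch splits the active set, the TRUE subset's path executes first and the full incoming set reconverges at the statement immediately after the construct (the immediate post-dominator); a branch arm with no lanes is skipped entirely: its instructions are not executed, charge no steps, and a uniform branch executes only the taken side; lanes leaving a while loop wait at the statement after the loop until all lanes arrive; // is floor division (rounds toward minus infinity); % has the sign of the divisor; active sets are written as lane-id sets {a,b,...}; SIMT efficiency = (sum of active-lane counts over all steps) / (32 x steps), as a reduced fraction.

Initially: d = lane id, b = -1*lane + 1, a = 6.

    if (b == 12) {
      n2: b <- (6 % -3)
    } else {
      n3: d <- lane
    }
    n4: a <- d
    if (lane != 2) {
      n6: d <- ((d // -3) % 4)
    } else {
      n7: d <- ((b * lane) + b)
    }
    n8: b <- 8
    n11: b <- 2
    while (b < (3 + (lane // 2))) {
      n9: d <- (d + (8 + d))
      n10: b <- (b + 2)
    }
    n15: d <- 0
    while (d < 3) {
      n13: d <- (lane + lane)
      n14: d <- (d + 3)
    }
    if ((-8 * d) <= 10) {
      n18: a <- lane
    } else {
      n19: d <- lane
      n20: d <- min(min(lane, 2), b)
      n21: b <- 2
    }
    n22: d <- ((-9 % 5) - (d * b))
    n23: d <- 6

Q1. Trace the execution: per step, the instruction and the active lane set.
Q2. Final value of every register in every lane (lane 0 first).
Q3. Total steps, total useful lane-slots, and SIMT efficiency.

step 0: eval (b == 12)               {0,1,2,3,4,5,6,7,8,9,10,11,12,13,14,15,16,17,18,19,20,21,22,23,24,25,26,27,28,29,30,31}
step 1: d <- lane                    {0,1,2,3,4,5,6,7,8,9,10,11,12,13,14,15,16,17,18,19,20,21,22,23,24,25,26,27,28,29,30,31}
step 2: a <- d                       {0,1,2,3,4,5,6,7,8,9,10,11,12,13,14,15,16,17,18,19,20,21,22,23,24,25,26,27,28,29,30,31}
step 3: eval (lane != 2)             {0,1,2,3,4,5,6,7,8,9,10,11,12,13,14,15,16,17,18,19,20,21,22,23,24,25,26,27,28,29,30,31}
step 4: d <- ((d // -3) % 4)         {0,1,3,4,5,6,7,8,9,10,11,12,13,14,15,16,17,18,19,20,21,22,23,24,25,26,27,28,29,30,31}
step 5: d <- ((b * lane) + b)        {2}
step 6: b <- 8                       {0,1,2,3,4,5,6,7,8,9,10,11,12,13,14,15,16,17,18,19,20,21,22,23,24,25,26,27,28,29,30,31}
step 7: b <- 2                       {0,1,2,3,4,5,6,7,8,9,10,11,12,13,14,15,16,17,18,19,20,21,22,23,24,25,26,27,28,29,30,31}
step 8: eval (b < (3 + (lane // 2))) {0,1,2,3,4,5,6,7,8,9,10,11,12,13,14,15,16,17,18,19,20,21,22,23,24,25,26,27,28,29,30,31}
step 9: d <- (d + (8 + d))           {0,1,2,3,4,5,6,7,8,9,10,11,12,13,14,15,16,17,18,19,20,21,22,23,24,25,26,27,28,29,30,31}
step 10: b <- (b + 2)                 {0,1,2,3,4,5,6,7,8,9,10,11,12,13,14,15,16,17,18,19,20,21,22,23,24,25,26,27,28,29,30,31}
step 11: eval (b < (3 + (lane // 2))) {0,1,2,3,4,5,6,7,8,9,10,11,12,13,14,15,16,17,18,19,20,21,22,23,24,25,26,27,28,29,30,31}
step 12: d <- (d + (8 + d))           {4,5,6,7,8,9,10,11,12,13,14,15,16,17,18,19,20,21,22,23,24,25,26,27,28,29,30,31}
step 13: b <- (b + 2)                 {4,5,6,7,8,9,10,11,12,13,14,15,16,17,18,19,20,21,22,23,24,25,26,27,28,29,30,31}
step 14: eval (b < (3 + (lane // 2))) {4,5,6,7,8,9,10,11,12,13,14,15,16,17,18,19,20,21,22,23,24,25,26,27,28,29,30,31}
step 15: d <- (d + (8 + d))           {8,9,10,11,12,13,14,15,16,17,18,19,20,21,22,23,24,25,26,27,28,29,30,31}
step 16: b <- (b + 2)                 {8,9,10,11,12,13,14,15,16,17,18,19,20,21,22,23,24,25,26,27,28,29,30,31}
step 17: eval (b < (3 + (lane // 2))) {8,9,10,11,12,13,14,15,16,17,18,19,20,21,22,23,24,25,26,27,28,29,30,31}
step 18: d <- (d + (8 + d))           {12,13,14,15,16,17,18,19,20,21,22,23,24,25,26,27,28,29,30,31}
step 19: b <- (b + 2)                 {12,13,14,15,16,17,18,19,20,21,22,23,24,25,26,27,28,29,30,31}
step 20: eval (b < (3 + (lane // 2))) {12,13,14,15,16,17,18,19,20,21,22,23,24,25,26,27,28,29,30,31}
step 21: d <- (d + (8 + d))           {16,17,18,19,20,21,22,23,24,25,26,27,28,29,30,31}
step 22: b <- (b + 2)                 {16,17,18,19,20,21,22,23,24,25,26,27,28,29,30,31}
step 23: eval (b < (3 + (lane // 2))) {16,17,18,19,20,21,22,23,24,25,26,27,28,29,30,31}
step 24: d <- (d + (8 + d))           {20,21,22,23,24,25,26,27,28,29,30,31}
step 25: b <- (b + 2)                 {20,21,22,23,24,25,26,27,28,29,30,31}
step 26: eval (b < (3 + (lane // 2))) {20,21,22,23,24,25,26,27,28,29,30,31}
step 27: d <- (d + (8 + d))           {24,25,26,27,28,29,30,31}
step 28: b <- (b + 2)                 {24,25,26,27,28,29,30,31}
step 29: eval (b < (3 + (lane // 2))) {24,25,26,27,28,29,30,31}
step 30: d <- (d + (8 + d))           {28,29,30,31}
step 31: b <- (b + 2)                 {28,29,30,31}
step 32: eval (b < (3 + (lane // 2))) {28,29,30,31}
step 33: d <- 0                       {0,1,2,3,4,5,6,7,8,9,10,11,12,13,14,15,16,17,18,19,20,21,22,23,24,25,26,27,28,29,30,31}
step 34: eval (d < 3)                 {0,1,2,3,4,5,6,7,8,9,10,11,12,13,14,15,16,17,18,19,20,21,22,23,24,25,26,27,28,29,30,31}
step 35: d <- (lane + lane)           {0,1,2,3,4,5,6,7,8,9,10,11,12,13,14,15,16,17,18,19,20,21,22,23,24,25,26,27,28,29,30,31}
step 36: d <- (d + 3)                 {0,1,2,3,4,5,6,7,8,9,10,11,12,13,14,15,16,17,18,19,20,21,22,23,24,25,26,27,28,29,30,31}
step 37: eval (d < 3)                 {0,1,2,3,4,5,6,7,8,9,10,11,12,13,14,15,16,17,18,19,20,21,22,23,24,25,26,27,28,29,30,31}
step 38: eval ((-8 * d) <= 10)        {0,1,2,3,4,5,6,7,8,9,10,11,12,13,14,15,16,17,18,19,20,21,22,23,24,25,26,27,28,29,30,31}
step 39: a <- lane                    {0,1,2,3,4,5,6,7,8,9,10,11,12,13,14,15,16,17,18,19,20,21,22,23,24,25,26,27,28,29,30,31}
step 40: d <- ((-9 % 5) - (d * b))    {0,1,2,3,4,5,6,7,8,9,10,11,12,13,14,15,16,17,18,19,20,21,22,23,24,25,26,27,28,29,30,31}
step 41: d <- 6                       {0,1,2,3,4,5,6,7,8,9,10,11,12,13,14,15,16,17,18,19,20,21,22,23,24,25,26,27,28,29,30,31}

Answer: 42 steps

d: 6,6,6,6,6,6,6,6,6,6,6,6,6,6,6,6,6,6,6,6,6,6,6,6,6,6,6,6,6,6,6,6
b: 4,4,4,4,6,6,6,6,8,8,8,8,10,10,10,10,12,12,12,12,14,14,14,14,16,16,16,16,18,18,18,18
a: 0,1,2,3,4,5,6,7,8,9,10,11,12,13,14,15,16,17,18,19,20,21,22,23,24,25,26,27,28,29,30,31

steps = 42; useful = 976; efficiency = 976/1344 = 61/84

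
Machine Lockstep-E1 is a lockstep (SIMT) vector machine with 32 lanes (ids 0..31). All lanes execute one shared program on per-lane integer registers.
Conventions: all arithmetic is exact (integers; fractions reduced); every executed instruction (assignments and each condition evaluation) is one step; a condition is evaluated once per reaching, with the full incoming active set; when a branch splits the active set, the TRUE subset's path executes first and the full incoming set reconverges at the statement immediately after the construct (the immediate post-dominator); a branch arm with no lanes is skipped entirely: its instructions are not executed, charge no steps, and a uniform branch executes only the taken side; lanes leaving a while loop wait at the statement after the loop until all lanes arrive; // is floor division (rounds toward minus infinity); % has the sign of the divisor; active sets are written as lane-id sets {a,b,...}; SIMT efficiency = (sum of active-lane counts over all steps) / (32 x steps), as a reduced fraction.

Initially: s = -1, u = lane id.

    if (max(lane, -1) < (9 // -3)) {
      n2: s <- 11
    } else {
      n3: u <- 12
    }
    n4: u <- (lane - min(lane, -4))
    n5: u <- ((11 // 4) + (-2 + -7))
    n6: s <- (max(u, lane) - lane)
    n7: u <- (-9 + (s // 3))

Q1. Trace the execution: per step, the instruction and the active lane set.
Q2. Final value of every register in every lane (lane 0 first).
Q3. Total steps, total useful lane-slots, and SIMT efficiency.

step 0: eval (max(lane, -1) < (9 // -3)) {0,1,2,3,4,5,6,7,8,9,10,11,12,13,14,15,16,17,18,19,20,21,22,23,24,25,26,27,28,29,30,31}
step 1: u <- 12                      {0,1,2,3,4,5,6,7,8,9,10,11,12,13,14,15,16,17,18,19,20,21,22,23,24,25,26,27,28,29,30,31}
step 2: u <- (lane - min(lane, -4))  {0,1,2,3,4,5,6,7,8,9,10,11,12,13,14,15,16,17,18,19,20,21,22,23,24,25,26,27,28,29,30,31}
step 3: u <- ((11 // 4) + (-2 + -7)) {0,1,2,3,4,5,6,7,8,9,10,11,12,13,14,15,16,17,18,19,20,21,22,23,24,25,26,27,28,29,30,31}
step 4: s <- (max(u, lane) - lane)   {0,1,2,3,4,5,6,7,8,9,10,11,12,13,14,15,16,17,18,19,20,21,22,23,24,25,26,27,28,29,30,31}
step 5: u <- (-9 + (s // 3))         {0,1,2,3,4,5,6,7,8,9,10,11,12,13,14,15,16,17,18,19,20,21,22,23,24,25,26,27,28,29,30,31}

Answer: 6 steps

s: 0,0,0,0,0,0,0,0,0,0,0,0,0,0,0,0,0,0,0,0,0,0,0,0,0,0,0,0,0,0,0,0
u: -9,-9,-9,-9,-9,-9,-9,-9,-9,-9,-9,-9,-9,-9,-9,-9,-9,-9,-9,-9,-9,-9,-9,-9,-9,-9,-9,-9,-9,-9,-9,-9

steps = 6; useful = 192; efficiency = 192/192 = 1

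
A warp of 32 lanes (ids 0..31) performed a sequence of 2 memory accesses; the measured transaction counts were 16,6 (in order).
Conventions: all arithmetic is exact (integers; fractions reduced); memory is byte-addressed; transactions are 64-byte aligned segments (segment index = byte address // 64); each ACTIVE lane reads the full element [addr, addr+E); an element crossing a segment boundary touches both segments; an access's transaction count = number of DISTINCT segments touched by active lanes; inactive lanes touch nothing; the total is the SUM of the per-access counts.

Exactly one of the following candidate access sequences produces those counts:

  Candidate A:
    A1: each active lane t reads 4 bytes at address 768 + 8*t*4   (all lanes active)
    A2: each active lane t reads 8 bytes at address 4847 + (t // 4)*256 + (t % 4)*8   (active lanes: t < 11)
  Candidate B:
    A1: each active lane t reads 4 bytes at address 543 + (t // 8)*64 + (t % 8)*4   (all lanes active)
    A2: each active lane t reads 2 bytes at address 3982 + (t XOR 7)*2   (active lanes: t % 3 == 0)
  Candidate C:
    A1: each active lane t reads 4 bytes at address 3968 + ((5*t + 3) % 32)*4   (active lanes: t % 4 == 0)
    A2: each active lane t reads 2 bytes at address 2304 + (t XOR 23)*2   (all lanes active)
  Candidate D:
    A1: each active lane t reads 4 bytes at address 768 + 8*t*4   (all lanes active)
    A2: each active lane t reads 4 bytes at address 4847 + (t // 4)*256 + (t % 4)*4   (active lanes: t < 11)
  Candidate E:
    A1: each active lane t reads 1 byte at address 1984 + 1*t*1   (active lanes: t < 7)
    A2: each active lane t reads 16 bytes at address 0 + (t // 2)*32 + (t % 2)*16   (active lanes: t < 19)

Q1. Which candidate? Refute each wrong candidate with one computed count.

B: A1 gives 4 transactions, not 16
C: A1 gives 2 transactions, not 16
D: A2 gives 3 transactions, not 6
E: A1 gives 1 transaction, not 16
A: all counts match (16,6)

Answer: A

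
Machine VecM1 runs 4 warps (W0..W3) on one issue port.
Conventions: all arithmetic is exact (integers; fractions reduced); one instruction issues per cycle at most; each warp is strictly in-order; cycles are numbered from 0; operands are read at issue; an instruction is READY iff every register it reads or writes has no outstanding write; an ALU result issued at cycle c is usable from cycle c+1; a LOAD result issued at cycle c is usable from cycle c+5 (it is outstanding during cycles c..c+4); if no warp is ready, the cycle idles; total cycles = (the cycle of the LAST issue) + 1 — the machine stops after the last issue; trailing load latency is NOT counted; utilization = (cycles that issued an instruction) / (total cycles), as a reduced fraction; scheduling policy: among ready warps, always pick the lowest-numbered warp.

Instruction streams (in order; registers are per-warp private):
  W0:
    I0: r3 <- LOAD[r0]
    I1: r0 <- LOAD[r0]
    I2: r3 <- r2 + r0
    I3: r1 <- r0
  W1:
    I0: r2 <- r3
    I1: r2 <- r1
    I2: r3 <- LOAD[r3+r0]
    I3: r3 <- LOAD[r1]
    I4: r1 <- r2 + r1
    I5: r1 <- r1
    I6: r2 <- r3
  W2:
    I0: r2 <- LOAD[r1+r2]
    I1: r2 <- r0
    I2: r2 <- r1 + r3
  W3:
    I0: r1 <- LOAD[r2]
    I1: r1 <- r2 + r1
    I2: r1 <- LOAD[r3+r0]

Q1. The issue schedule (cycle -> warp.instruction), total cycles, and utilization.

cycle 0: W0.I0
cycle 1: W0.I1
cycle 2: W1.I0
cycle 3: W1.I1
cycle 4: W1.I2
cycle 5: W2.I0
cycle 6: W0.I2
cycle 7: W0.I3
cycle 8: W3.I0
cycle 9: W1.I3
cycle 10: W1.I4
cycle 11: W1.I5
cycle 12: W2.I1
cycle 13: W2.I2
cycle 14: W1.I6
cycle 15: W3.I1
cycle 16: W3.I2

Answer: 17 cycles, utilization 1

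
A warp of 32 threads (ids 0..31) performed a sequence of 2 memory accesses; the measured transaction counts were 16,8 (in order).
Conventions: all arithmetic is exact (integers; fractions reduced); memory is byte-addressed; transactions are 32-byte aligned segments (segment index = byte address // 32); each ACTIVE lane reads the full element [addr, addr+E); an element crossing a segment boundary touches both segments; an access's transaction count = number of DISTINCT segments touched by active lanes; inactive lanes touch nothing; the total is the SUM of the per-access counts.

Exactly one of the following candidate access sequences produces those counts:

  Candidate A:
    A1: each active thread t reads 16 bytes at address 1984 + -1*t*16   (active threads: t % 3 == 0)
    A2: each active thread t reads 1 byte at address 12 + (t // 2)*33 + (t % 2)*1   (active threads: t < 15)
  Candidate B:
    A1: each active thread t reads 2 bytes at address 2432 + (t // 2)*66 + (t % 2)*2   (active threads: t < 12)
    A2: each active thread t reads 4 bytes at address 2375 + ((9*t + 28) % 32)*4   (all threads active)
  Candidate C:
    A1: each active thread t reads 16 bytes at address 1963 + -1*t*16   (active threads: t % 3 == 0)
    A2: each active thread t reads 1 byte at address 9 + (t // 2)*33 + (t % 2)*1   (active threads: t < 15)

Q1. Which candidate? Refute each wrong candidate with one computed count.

A: A1 gives 11 transactions, not 16
B: A1 gives 6 transactions, not 16
C: all counts match (16,8)

Answer: C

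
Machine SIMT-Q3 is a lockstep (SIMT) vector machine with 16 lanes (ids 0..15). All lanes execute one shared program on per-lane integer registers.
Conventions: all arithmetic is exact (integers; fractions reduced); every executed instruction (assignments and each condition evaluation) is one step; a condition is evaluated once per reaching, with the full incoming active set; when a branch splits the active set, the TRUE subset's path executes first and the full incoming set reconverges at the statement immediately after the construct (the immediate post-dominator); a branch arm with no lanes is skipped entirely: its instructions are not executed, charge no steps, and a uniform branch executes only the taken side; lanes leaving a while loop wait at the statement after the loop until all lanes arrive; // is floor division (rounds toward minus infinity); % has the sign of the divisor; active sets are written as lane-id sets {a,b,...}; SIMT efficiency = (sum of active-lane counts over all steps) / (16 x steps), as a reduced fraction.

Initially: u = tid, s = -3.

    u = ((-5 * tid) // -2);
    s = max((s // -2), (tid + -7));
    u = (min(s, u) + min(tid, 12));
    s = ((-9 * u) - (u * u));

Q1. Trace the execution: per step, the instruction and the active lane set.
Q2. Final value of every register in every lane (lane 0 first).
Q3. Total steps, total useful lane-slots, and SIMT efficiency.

step 0: u <- ((-5 * tid) // -2)      {0,1,2,3,4,5,6,7,8,9,10,11,12,13,14,15}
step 1: s <- max((s // -2), (tid + -7)) {0,1,2,3,4,5,6,7,8,9,10,11,12,13,14,15}
step 2: u <- (min(s, u) + min(tid, 12)) {0,1,2,3,4,5,6,7,8,9,10,11,12,13,14,15}
step 3: s <- ((-9 * u) - (u * u))    {0,1,2,3,4,5,6,7,8,9,10,11,12,13,14,15}

Answer: 4 steps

u: 0,2,3,4,5,6,7,8,9,11,13,15,17,18,19,20
s: 0,-22,-36,-52,-70,-90,-112,-136,-162,-220,-286,-360,-442,-486,-532,-580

steps = 4; useful = 64; efficiency = 64/64 = 1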